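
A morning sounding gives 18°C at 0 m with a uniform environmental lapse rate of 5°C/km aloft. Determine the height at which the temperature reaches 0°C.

3600 m

Height above start = (18 − 0) / 5 = 3.6 km
Altitude = 0 m + 3600 m = 3600 m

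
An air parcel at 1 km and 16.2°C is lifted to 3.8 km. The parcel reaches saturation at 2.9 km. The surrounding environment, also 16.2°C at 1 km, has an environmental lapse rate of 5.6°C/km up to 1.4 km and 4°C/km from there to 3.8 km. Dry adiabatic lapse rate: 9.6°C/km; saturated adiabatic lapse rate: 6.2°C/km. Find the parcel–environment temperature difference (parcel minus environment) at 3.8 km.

-11.98°C (parcel cooler than environment)

Parcel:
  1000–2900 m, dry: Δz = 1.9 km ⇒ ΔT = -18.24°C; T = -2.04°C
  2900–3800 m, saturated: Δz = 0.9 km ⇒ ΔT = -5.58°C; T = -7.62°C
Environment:
  1000–1400 m, environment, lower layer: Δz = 0.4 km ⇒ ΔT = -2.24°C; T = 13.96°C
  1400–3800 m, environment, upper layer: Δz = 2.4 km ⇒ ΔT = -9.6°C; T = 4.36°C
T_parcel − T_env = -7.62 − 4.36 = -11.98°C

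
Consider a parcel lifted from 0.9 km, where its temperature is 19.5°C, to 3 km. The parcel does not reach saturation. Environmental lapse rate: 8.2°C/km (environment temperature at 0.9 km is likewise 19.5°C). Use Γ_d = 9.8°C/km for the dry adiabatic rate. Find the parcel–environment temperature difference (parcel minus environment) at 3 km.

-3.36°C (parcel cooler than environment)

Parcel:
  900 → 3000 m (dry, 9.8°C/km): ΔT = -9.8 × 2.1 = -20.58°C → T = -1.08°C
Environment:
  900 → 3000 m (environment, 8.2°C/km): ΔT = -8.2 × 2.1 = -17.22°C → T = 2.28°C
T_parcel − T_env = -1.08 − 2.28 = -3.36°C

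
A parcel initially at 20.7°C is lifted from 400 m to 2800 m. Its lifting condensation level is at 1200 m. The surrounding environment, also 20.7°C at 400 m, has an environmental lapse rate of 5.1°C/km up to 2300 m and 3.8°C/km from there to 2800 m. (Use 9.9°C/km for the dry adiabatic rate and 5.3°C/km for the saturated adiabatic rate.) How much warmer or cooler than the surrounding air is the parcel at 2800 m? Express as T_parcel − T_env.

-4.81°C (parcel cooler than environment)

Parcel:
  From 400 m to 1200 m (dry): cools by 9.9 × 0.8 = 7.92°C, giving 12.78°C.
  From 1200 m to 2800 m (saturated): cools by 5.3 × 1.6 = 8.48°C, giving 4.3°C.
Environment:
  From 400 m to 2300 m (environment, lower layer): cools by 5.1 × 1.9 = 9.69°C, giving 11.01°C.
  From 2300 m to 2800 m (environment, upper layer): cools by 3.8 × 0.5 = 1.9°C, giving 9.11°C.
T_parcel − T_env = 4.3 − 9.11 = -4.81°C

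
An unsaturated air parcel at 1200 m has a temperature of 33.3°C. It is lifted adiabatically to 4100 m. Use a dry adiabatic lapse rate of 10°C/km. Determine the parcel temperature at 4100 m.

4.3°C

From 1200 m to 4100 m (dry adiabatic): cools by 10 × 2.9 = 29°C, giving 4.3°C.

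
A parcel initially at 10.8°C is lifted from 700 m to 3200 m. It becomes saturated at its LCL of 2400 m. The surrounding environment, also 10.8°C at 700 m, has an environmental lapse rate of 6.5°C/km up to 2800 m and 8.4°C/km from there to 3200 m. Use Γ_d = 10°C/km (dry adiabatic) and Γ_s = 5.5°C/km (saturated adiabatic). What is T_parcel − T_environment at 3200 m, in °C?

-4.39°C (parcel cooler than environment)

Parcel:
  700–2400 m, dry: Δz = 1.7 km ⇒ ΔT = -17°C; T = -6.2°C
  2400–3200 m, saturated: Δz = 0.8 km ⇒ ΔT = -4.4°C; T = -10.6°C
Environment:
  700–2800 m, environment, lower layer: Δz = 2.1 km ⇒ ΔT = -13.65°C; T = -2.85°C
  2800–3200 m, environment, upper layer: Δz = 0.4 km ⇒ ΔT = -3.36°C; T = -6.21°C
T_parcel − T_env = -10.6 − (-6.21) = -4.39°C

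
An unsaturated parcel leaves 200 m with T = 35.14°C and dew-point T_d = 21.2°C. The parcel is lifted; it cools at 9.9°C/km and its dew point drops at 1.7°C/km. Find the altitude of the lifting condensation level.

T and T_d converge at 9.9 − 1.7 = 8.2°C per km
Height above start = (35.14 − 21.2) / 8.2 = 1.7 km
LCL altitude = 200 m + 1700 m = 1900 m

1900 m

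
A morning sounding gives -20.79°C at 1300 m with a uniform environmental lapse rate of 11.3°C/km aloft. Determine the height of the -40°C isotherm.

3000 m

Height above start = (-20.79 − (-40)) / 11.3 = 1.7 km
Altitude = 1300 m + 1700 m = 3000 m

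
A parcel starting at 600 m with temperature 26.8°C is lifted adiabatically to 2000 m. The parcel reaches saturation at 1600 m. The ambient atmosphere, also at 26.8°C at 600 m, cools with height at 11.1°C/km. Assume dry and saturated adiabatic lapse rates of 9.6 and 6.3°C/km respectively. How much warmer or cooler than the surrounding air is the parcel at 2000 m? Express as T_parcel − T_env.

+3.42°C (parcel warmer than environment)

Parcel:
  600–1600 m, dry: Δz = 1 km ⇒ ΔT = -9.6°C; T = 17.2°C
  1600–2000 m, saturated: Δz = 0.4 km ⇒ ΔT = -2.52°C; T = 14.68°C
Environment:
  600–2000 m, environment: Δz = 1.4 km ⇒ ΔT = -15.54°C; T = 11.26°C
T_parcel − T_env = 14.68 − 11.26 = +3.42°C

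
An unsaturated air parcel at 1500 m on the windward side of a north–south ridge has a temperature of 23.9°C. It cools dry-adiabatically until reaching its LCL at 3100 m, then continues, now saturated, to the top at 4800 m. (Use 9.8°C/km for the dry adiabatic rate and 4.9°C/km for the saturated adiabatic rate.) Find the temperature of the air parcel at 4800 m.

1500–3100 m, dry: Δz = 1.6 km ⇒ ΔT = -15.68°C; T = 8.22°C
3100–4800 m, saturated: Δz = 1.7 km ⇒ ΔT = -8.33°C; T = -0.11°C

-0.11°C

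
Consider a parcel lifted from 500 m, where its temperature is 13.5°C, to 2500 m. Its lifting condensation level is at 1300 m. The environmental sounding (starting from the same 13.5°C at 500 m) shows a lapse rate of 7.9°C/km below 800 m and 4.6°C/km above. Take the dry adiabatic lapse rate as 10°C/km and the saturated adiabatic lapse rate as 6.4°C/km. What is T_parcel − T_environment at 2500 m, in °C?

Parcel:
  From 500 m to 1300 m (dry): cools by 10 × 0.8 = 8°C, giving 5.5°C.
  From 1300 m to 2500 m (saturated): cools by 6.4 × 1.2 = 7.68°C, giving -2.18°C.
Environment:
  From 500 m to 800 m (environment, lower layer): cools by 7.9 × 0.3 = 2.37°C, giving 11.13°C.
  From 800 m to 2500 m (environment, upper layer): cools by 4.6 × 1.7 = 7.82°C, giving 3.31°C.
T_parcel − T_env = -2.18 − 3.31 = -5.49°C

-5.49°C (parcel cooler than environment)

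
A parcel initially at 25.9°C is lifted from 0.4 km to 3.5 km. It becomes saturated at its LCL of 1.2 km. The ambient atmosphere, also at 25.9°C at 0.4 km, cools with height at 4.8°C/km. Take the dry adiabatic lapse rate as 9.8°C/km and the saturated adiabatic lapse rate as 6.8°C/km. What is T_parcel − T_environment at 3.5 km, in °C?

Parcel:
  400–1200 m, dry: Δz = 0.8 km ⇒ ΔT = -7.84°C; T = 18.06°C
  1200–3500 m, saturated: Δz = 2.3 km ⇒ ΔT = -15.64°C; T = 2.42°C
Environment:
  400–3500 m, environment: Δz = 3.1 km ⇒ ΔT = -14.88°C; T = 11.02°C
T_parcel − T_env = 2.42 − 11.02 = -8.6°C

-8.6°C (parcel cooler than environment)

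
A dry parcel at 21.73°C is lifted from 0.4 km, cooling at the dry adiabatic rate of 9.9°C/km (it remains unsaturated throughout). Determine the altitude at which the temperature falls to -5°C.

Height above start = (21.73 − (-5)) / 9.9 = 2.7 km
Altitude = 400 m + 2700 m = 3100 m

3.1 km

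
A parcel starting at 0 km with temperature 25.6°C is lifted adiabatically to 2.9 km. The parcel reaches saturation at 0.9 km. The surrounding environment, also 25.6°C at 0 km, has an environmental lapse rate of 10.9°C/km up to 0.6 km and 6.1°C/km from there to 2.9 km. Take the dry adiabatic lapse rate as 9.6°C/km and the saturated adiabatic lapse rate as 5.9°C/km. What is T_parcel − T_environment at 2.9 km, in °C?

+0.13°C (parcel warmer than environment)

Parcel:
  Dry to 900 m: -9.6 × 0.9 km = -8.64°C, so T = 16.96°C.
  Saturated to 2900 m: -5.9 × 2 km = -11.8°C, so T = 5.16°C.
Environment:
  Environment, lower layer to 600 m: -10.9 × 0.6 km = -6.54°C, so T = 19.06°C.
  Environment, upper layer to 2900 m: -6.1 × 2.3 km = -14.03°C, so T = 5.03°C.
T_parcel − T_env = 5.16 − 5.03 = +0.13°C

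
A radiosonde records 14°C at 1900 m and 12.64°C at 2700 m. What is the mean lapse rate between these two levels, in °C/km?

Γ = −ΔT/Δz = (14 − 12.64) / (2700 − 1900) m
  = 1.36°C / 0.8 km = 1.7°C/km

1.7°C/km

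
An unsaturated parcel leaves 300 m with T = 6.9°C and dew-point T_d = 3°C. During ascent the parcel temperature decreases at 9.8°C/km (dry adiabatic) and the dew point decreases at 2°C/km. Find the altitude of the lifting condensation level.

T and T_d converge at 9.8 − 2 = 7.8°C per km
Height above start = (6.9 − 3) / 7.8 = 0.5 km
LCL altitude = 300 m + 500 m = 800 m

800 m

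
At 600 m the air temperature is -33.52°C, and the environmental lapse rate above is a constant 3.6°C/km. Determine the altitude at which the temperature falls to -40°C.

2400 m

Height above start = (-33.52 − (-40)) / 3.6 = 1.8 km
Altitude = 600 m + 1800 m = 2400 m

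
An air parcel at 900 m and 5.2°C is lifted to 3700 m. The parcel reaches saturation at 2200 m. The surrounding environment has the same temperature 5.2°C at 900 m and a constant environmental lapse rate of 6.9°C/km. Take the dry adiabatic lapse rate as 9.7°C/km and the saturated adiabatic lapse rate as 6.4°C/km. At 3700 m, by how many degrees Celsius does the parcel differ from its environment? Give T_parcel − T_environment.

Parcel:
  From 900 m to 2200 m (dry): cools by 9.7 × 1.3 = 12.61°C, giving -7.41°C.
  From 2200 m to 3700 m (saturated): cools by 6.4 × 1.5 = 9.6°C, giving -17.01°C.
Environment:
  From 900 m to 3700 m (environment): cools by 6.9 × 2.8 = 19.32°C, giving -14.12°C.
T_parcel − T_env = -17.01 − (-14.12) = -2.89°C

-2.89°C (parcel cooler than environment)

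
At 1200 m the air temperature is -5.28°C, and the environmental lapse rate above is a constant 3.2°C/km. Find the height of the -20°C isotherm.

5800 m

Height above start = (-5.28 − (-20)) / 3.2 = 4.6 km
Altitude = 1200 m + 4600 m = 5800 m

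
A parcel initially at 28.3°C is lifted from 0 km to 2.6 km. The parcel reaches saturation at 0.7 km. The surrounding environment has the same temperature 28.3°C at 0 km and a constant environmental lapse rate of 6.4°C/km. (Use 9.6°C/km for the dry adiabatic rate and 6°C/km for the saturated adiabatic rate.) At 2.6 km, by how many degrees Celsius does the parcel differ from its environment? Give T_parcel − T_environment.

-1.48°C (parcel cooler than environment)

Parcel:
  From 0 m to 700 m (dry): cools by 9.6 × 0.7 = 6.72°C, giving 21.58°C.
  From 700 m to 2600 m (saturated): cools by 6 × 1.9 = 11.4°C, giving 10.18°C.
Environment:
  From 0 m to 2600 m (environment): cools by 6.4 × 2.6 = 16.64°C, giving 11.66°C.
T_parcel − T_env = 10.18 − 11.66 = -1.48°C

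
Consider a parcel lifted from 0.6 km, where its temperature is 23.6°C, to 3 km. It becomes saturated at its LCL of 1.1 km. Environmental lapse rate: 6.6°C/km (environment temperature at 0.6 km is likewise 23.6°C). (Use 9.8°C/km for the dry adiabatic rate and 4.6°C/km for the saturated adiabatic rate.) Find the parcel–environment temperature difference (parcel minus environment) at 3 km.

Parcel:
  600–1100 m, dry: Δz = 0.5 km ⇒ ΔT = -4.9°C; T = 18.7°C
  1100–3000 m, saturated: Δz = 1.9 km ⇒ ΔT = -8.74°C; T = 9.96°C
Environment:
  600–3000 m, environment: Δz = 2.4 km ⇒ ΔT = -15.84°C; T = 7.76°C
T_parcel − T_env = 9.96 − 7.76 = +2.2°C

+2.2°C (parcel warmer than environment)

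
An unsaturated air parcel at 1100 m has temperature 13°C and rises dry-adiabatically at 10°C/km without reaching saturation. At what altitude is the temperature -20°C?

4400 m

Height above start = (13 − (-20)) / 10 = 3.3 km
Altitude = 1100 m + 3300 m = 4400 m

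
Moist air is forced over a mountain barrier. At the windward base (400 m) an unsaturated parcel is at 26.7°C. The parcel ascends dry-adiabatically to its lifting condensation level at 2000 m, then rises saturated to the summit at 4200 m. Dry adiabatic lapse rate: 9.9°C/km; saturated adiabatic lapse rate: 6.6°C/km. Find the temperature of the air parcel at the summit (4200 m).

Dry to 2000 m: -9.9 × 1.6 km = -15.84°C, so T = 10.86°C.
Saturated to 4200 m: -6.6 × 2.2 km = -14.52°C, so T = -3.66°C.

-3.66°C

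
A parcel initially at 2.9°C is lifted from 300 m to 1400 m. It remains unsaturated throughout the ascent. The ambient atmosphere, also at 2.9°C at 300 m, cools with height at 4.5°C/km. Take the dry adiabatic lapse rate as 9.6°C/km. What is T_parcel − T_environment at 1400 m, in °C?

Parcel:
  300–1400 m, dry: Δz = 1.1 km ⇒ ΔT = -10.56°C; T = -7.66°C
Environment:
  300–1400 m, environment: Δz = 1.1 km ⇒ ΔT = -4.95°C; T = -2.05°C
T_parcel − T_env = -7.66 − (-2.05) = -5.61°C

-5.61°C (parcel cooler than environment)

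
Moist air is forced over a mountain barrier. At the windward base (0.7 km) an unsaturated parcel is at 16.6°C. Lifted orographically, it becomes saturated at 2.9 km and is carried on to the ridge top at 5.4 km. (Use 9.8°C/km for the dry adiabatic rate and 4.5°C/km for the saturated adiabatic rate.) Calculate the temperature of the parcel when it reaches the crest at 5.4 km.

700 → 2900 m (dry, 9.8°C/km): ΔT = -9.8 × 2.2 = -21.56°C → T = -4.96°C
2900 → 5400 m (saturated, 4.5°C/km): ΔT = -4.5 × 2.5 = -11.25°C → T = -16.21°C

-16.21°C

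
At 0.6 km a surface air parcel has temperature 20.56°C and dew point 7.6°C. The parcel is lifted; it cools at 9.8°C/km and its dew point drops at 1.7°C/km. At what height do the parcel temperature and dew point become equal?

T and T_d converge at 9.8 − 1.7 = 8.1°C per km
Height above start = (20.56 − 7.6) / 8.1 = 1.6 km
LCL altitude = 600 m + 1600 m = 2200 m

2.2 km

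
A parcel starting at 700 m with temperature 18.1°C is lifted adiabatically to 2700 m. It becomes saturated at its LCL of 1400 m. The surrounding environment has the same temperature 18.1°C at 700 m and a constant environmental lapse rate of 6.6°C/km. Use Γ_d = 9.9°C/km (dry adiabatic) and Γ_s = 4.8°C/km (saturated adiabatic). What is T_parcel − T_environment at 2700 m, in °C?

+0.03°C (parcel warmer than environment)

Parcel:
  Dry to 1400 m: -9.9 × 0.7 km = -6.93°C, so T = 11.17°C.
  Saturated to 2700 m: -4.8 × 1.3 km = -6.24°C, so T = 4.93°C.
Environment:
  Environment to 2700 m: -6.6 × 2 km = -13.2°C, so T = 4.9°C.
T_parcel − T_env = 4.93 − 4.9 = +0.03°C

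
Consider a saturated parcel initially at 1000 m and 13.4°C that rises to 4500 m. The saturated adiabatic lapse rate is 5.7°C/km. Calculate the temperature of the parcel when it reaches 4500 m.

-6.55°C

1000–4500 m, saturated adiabatic: Δz = 3.5 km ⇒ ΔT = -19.95°C; T = -6.55°C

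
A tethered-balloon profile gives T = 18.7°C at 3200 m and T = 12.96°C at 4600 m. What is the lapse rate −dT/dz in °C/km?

4.1°C/km

Γ = −ΔT/Δz = (18.7 − 12.96) / (4600 − 3200) m
  = 5.74°C / 1.4 km = 4.1°C/km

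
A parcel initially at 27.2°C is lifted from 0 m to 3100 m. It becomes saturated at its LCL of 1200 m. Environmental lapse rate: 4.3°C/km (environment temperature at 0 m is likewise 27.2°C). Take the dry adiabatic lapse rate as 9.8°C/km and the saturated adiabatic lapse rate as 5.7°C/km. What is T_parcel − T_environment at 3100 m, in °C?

-9.26°C (parcel cooler than environment)

Parcel:
  0 → 1200 m (dry, 9.8°C/km): ΔT = -9.8 × 1.2 = -11.76°C → T = 15.44°C
  1200 → 3100 m (saturated, 5.7°C/km): ΔT = -5.7 × 1.9 = -10.83°C → T = 4.61°C
Environment:
  0 → 3100 m (environment, 4.3°C/km): ΔT = -4.3 × 3.1 = -13.33°C → T = 13.87°C
T_parcel − T_env = 4.61 − 13.87 = -9.26°C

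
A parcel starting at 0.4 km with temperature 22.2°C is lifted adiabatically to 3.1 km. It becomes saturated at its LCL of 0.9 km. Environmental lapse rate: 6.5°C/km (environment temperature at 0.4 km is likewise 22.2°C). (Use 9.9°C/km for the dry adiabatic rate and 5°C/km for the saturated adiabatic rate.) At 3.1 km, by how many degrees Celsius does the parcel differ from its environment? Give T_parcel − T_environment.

+1.6°C (parcel warmer than environment)

Parcel:
  From 400 m to 900 m (dry): cools by 9.9 × 0.5 = 4.95°C, giving 17.25°C.
  From 900 m to 3100 m (saturated): cools by 5 × 2.2 = 11°C, giving 6.25°C.
Environment:
  From 400 m to 3100 m (environment): cools by 6.5 × 2.7 = 17.55°C, giving 4.65°C.
T_parcel − T_env = 6.25 − 4.65 = +1.6°C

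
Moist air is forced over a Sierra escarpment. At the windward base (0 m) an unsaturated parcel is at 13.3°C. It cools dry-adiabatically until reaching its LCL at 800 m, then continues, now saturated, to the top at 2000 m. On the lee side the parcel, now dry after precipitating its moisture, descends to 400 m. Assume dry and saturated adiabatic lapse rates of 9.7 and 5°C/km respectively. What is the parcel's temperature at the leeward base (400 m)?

0 → 800 m (dry, 9.7°C/km): ΔT = -9.7 × 0.8 = -7.76°C → T = 5.54°C
800 → 2000 m (saturated, 5°C/km): ΔT = -5 × 1.2 = -6°C → T = -0.46°C
2000 → 400 m (dry descent, 9.7°C/km): ΔT = +9.7 × 1.6 = +15.52°C → T = 15.06°C

15.06°C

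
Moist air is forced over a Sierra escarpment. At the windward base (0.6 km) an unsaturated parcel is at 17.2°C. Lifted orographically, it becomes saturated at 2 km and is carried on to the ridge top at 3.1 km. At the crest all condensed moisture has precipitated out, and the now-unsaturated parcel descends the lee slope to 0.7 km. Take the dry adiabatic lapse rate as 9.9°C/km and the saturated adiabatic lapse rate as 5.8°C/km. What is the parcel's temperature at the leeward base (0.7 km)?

Dry to 2000 m: -9.9 × 1.4 km = -13.86°C, so T = 3.34°C.
Saturated to 3100 m: -5.8 × 1.1 km = -6.38°C, so T = -3.04°C.
Dry descent to 700 m: +9.9 × 2.4 km = +23.76°C, so T = 20.72°C.

20.72°C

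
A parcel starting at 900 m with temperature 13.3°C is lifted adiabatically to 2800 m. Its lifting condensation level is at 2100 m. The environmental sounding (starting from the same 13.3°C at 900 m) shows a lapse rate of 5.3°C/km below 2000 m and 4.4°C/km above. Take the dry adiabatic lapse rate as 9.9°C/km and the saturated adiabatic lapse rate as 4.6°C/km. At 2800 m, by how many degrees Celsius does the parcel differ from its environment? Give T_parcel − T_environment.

Parcel:
  Dry to 2100 m: -9.9 × 1.2 km = -11.88°C, so T = 1.42°C.
  Saturated to 2800 m: -4.6 × 0.7 km = -3.22°C, so T = -1.8°C.
Environment:
  Environment, lower layer to 2000 m: -5.3 × 1.1 km = -5.83°C, so T = 7.47°C.
  Environment, upper layer to 2800 m: -4.4 × 0.8 km = -3.52°C, so T = 3.95°C.
T_parcel − T_env = -1.8 − 3.95 = -5.75°C

-5.75°C (parcel cooler than environment)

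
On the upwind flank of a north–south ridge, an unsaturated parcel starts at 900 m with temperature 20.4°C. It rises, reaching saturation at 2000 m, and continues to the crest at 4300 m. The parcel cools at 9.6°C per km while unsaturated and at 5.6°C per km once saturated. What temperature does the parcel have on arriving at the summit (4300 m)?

-3.04°C

From 900 m to 2000 m (dry): cools by 9.6 × 1.1 = 10.56°C, giving 9.84°C.
From 2000 m to 4300 m (saturated): cools by 5.6 × 2.3 = 12.88°C, giving -3.04°C.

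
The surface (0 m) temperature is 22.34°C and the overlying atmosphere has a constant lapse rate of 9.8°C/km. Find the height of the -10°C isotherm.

Height above start = (22.34 − (-10)) / 9.8 = 3.3 km
Altitude = 0 m + 3300 m = 3300 m

3300 m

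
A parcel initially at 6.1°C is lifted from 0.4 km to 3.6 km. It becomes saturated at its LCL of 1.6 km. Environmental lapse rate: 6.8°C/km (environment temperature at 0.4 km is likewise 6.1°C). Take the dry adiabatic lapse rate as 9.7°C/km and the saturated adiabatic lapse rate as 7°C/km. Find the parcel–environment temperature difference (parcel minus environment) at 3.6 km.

Parcel:
  Dry to 1600 m: -9.7 × 1.2 km = -11.64°C, so T = -5.54°C.
  Saturated to 3600 m: -7 × 2 km = -14°C, so T = -19.54°C.
Environment:
  Environment to 3600 m: -6.8 × 3.2 km = -21.76°C, so T = -15.66°C.
T_parcel − T_env = -19.54 − (-15.66) = -3.88°C

-3.88°C (parcel cooler than environment)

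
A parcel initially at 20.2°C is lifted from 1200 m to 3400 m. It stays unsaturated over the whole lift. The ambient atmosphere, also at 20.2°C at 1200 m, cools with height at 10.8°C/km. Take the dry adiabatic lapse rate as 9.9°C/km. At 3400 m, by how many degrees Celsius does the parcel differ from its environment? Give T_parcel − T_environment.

Parcel:
  Dry to 3400 m: -9.9 × 2.2 km = -21.78°C, so T = -1.58°C.
Environment:
  Environment to 3400 m: -10.8 × 2.2 km = -23.76°C, so T = -3.56°C.
T_parcel − T_env = -1.58 − (-3.56) = +1.98°C

+1.98°C (parcel warmer than environment)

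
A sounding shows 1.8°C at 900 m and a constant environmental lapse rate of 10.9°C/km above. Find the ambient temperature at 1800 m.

-8.01°C

900 → 1800 m (environmental, 10.9°C/km): ΔT = -10.9 × 0.9 = -9.81°C → T = -8.01°C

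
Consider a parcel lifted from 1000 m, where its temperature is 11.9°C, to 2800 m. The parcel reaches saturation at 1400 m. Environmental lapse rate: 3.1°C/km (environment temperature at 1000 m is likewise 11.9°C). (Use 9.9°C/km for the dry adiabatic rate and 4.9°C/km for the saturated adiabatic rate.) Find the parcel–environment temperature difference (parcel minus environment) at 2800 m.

-5.24°C (parcel cooler than environment)

Parcel:
  From 1000 m to 1400 m (dry): cools by 9.9 × 0.4 = 3.96°C, giving 7.94°C.
  From 1400 m to 2800 m (saturated): cools by 4.9 × 1.4 = 6.86°C, giving 1.08°C.
Environment:
  From 1000 m to 2800 m (environment): cools by 3.1 × 1.8 = 5.58°C, giving 6.32°C.
T_parcel − T_env = 1.08 − 6.32 = -5.24°C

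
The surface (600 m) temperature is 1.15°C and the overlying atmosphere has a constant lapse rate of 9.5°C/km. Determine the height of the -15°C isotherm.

2300 m

Height above start = (1.15 − (-15)) / 9.5 = 1.7 km
Altitude = 600 m + 1700 m = 2300 m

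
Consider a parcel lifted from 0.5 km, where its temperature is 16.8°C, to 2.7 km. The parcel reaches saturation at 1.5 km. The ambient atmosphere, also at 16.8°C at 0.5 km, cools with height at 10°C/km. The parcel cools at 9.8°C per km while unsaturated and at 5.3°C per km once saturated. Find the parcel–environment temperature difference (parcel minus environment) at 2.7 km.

Parcel:
  500 → 1500 m (dry, 9.8°C/km): ΔT = -9.8 × 1 = -9.8°C → T = 7°C
  1500 → 2700 m (saturated, 5.3°C/km): ΔT = -5.3 × 1.2 = -6.36°C → T = 0.64°C
Environment:
  500 → 2700 m (environment, 10°C/km): ΔT = -10 × 2.2 = -22°C → T = -5.2°C
T_parcel − T_env = 0.64 − (-5.2) = +5.84°C

+5.84°C (parcel warmer than environment)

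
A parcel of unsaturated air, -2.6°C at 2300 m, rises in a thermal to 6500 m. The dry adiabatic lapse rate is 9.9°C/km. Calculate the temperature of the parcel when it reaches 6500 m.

Dry adiabatic to 6500 m: -9.9 × 4.2 km = -41.58°C, so T = -44.18°C.

-44.18°C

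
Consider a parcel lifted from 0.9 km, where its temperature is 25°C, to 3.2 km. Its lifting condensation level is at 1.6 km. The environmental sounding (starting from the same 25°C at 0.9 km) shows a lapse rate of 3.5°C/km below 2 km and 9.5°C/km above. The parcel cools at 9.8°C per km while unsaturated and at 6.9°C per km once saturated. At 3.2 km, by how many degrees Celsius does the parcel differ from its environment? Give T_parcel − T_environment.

Parcel:
  900 → 1600 m (dry, 9.8°C/km): ΔT = -9.8 × 0.7 = -6.86°C → T = 18.14°C
  1600 → 3200 m (saturated, 6.9°C/km): ΔT = -6.9 × 1.6 = -11.04°C → T = 7.1°C
Environment:
  900 → 2000 m (environment, lower layer, 3.5°C/km): ΔT = -3.5 × 1.1 = -3.85°C → T = 21.15°C
  2000 → 3200 m (environment, upper layer, 9.5°C/km): ΔT = -9.5 × 1.2 = -11.4°C → T = 9.75°C
T_parcel − T_env = 7.1 − 9.75 = -2.65°C

-2.65°C (parcel cooler than environment)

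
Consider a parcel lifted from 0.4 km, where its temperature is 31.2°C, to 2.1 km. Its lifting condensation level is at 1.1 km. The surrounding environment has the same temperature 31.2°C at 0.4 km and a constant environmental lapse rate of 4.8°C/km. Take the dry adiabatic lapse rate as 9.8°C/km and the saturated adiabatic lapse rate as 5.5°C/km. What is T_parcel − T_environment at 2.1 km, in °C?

Parcel:
  Dry to 1100 m: -9.8 × 0.7 km = -6.86°C, so T = 24.34°C.
  Saturated to 2100 m: -5.5 × 1 km = -5.5°C, so T = 18.84°C.
Environment:
  Environment to 2100 m: -4.8 × 1.7 km = -8.16°C, so T = 23.04°C.
T_parcel − T_env = 18.84 − 23.04 = -4.2°C

-4.2°C (parcel cooler than environment)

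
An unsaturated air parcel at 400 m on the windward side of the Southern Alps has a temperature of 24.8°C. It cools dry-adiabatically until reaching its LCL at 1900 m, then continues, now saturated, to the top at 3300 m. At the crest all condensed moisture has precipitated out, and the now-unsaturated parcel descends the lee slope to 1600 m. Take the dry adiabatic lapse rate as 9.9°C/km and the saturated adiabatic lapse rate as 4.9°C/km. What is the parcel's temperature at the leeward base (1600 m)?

19.92°C

From 400 m to 1900 m (dry): cools by 9.9 × 1.5 = 14.85°C, giving 9.95°C.
From 1900 m to 3300 m (saturated): cools by 4.9 × 1.4 = 6.86°C, giving 3.09°C.
From 3300 m to 1600 m (dry descent): warms by 9.9 × 1.7 = 16.83°C, giving 19.92°C.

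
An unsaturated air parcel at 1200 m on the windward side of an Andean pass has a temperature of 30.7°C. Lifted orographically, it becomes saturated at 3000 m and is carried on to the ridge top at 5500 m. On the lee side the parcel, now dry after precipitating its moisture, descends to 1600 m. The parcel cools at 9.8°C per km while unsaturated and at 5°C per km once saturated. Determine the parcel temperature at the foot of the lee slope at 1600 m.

1200 → 3000 m (dry, 9.8°C/km): ΔT = -9.8 × 1.8 = -17.64°C → T = 13.06°C
3000 → 5500 m (saturated, 5°C/km): ΔT = -5 × 2.5 = -12.5°C → T = 0.56°C
5500 → 1600 m (dry descent, 9.8°C/km): ΔT = +9.8 × 3.9 = +38.22°C → T = 38.78°C

38.78°C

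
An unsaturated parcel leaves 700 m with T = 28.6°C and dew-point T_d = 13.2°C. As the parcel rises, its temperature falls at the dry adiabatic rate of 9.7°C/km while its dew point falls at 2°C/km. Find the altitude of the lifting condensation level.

T and T_d converge at 9.7 − 2 = 7.7°C per km
Height above start = (28.6 − 13.2) / 7.7 = 2 km
LCL altitude = 700 m + 2000 m = 2700 m

2700 m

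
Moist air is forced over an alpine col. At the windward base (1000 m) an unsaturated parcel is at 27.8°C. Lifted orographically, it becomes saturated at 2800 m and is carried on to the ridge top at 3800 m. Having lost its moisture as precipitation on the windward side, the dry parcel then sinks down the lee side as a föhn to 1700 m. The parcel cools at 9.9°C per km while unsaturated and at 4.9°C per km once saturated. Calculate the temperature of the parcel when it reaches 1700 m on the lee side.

25.87°C

From 1000 m to 2800 m (dry): cools by 9.9 × 1.8 = 17.82°C, giving 9.98°C.
From 2800 m to 3800 m (saturated): cools by 4.9 × 1 = 4.9°C, giving 5.08°C.
From 3800 m to 1700 m (dry descent): warms by 9.9 × 2.1 = 20.79°C, giving 25.87°C.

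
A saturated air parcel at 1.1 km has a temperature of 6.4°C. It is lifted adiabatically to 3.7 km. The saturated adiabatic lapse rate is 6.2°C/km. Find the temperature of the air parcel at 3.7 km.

-9.72°C

Saturated adiabatic to 3700 m: -6.2 × 2.6 km = -16.12°C, so T = -9.72°C.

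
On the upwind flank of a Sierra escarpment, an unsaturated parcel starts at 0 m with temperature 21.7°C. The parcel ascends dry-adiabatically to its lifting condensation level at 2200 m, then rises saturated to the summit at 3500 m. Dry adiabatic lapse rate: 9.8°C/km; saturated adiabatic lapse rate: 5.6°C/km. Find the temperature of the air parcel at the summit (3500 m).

Dry to 2200 m: -9.8 × 2.2 km = -21.56°C, so T = 0.14°C.
Saturated to 3500 m: -5.6 × 1.3 km = -7.28°C, so T = -7.14°C.

-7.14°C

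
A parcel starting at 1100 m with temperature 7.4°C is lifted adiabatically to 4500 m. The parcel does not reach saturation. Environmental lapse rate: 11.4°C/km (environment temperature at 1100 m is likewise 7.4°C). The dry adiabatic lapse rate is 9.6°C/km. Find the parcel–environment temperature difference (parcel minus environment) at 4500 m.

Parcel:
  1100–4500 m, dry: Δz = 3.4 km ⇒ ΔT = -32.64°C; T = -25.24°C
Environment:
  1100–4500 m, environment: Δz = 3.4 km ⇒ ΔT = -38.76°C; T = -31.36°C
T_parcel − T_env = -25.24 − (-31.36) = +6.12°C

+6.12°C (parcel warmer than environment)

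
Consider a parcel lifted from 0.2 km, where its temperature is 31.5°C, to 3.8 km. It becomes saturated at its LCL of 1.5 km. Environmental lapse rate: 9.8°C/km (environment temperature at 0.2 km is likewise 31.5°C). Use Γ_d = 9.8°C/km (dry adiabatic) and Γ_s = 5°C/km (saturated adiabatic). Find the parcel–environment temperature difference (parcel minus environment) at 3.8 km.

+11.04°C (parcel warmer than environment)

Parcel:
  From 200 m to 1500 m (dry): cools by 9.8 × 1.3 = 12.74°C, giving 18.76°C.
  From 1500 m to 3800 m (saturated): cools by 5 × 2.3 = 11.5°C, giving 7.26°C.
Environment:
  From 200 m to 3800 m (environment): cools by 9.8 × 3.6 = 35.28°C, giving -3.78°C.
T_parcel − T_env = 7.26 − (-3.78) = +11.04°C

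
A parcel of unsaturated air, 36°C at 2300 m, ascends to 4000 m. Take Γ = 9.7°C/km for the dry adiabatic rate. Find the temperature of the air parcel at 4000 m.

Dry adiabatic to 4000 m: -9.7 × 1.7 km = -16.49°C, so T = 19.51°C.

19.51°C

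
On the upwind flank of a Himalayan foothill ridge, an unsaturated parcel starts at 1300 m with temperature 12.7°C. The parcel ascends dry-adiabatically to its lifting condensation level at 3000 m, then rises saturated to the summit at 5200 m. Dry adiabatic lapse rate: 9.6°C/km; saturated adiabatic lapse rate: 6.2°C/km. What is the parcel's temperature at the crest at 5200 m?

-17.26°C

From 1300 m to 3000 m (dry): cools by 9.6 × 1.7 = 16.32°C, giving -3.62°C.
From 3000 m to 5200 m (saturated): cools by 6.2 × 2.2 = 13.64°C, giving -17.26°C.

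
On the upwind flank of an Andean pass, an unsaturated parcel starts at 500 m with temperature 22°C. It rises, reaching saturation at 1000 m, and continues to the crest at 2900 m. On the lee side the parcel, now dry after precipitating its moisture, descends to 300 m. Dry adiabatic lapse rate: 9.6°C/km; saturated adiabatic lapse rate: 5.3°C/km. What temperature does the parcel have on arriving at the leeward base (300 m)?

From 500 m to 1000 m (dry): cools by 9.6 × 0.5 = 4.8°C, giving 17.2°C.
From 1000 m to 2900 m (saturated): cools by 5.3 × 1.9 = 10.07°C, giving 7.13°C.
From 2900 m to 300 m (dry descent): warms by 9.6 × 2.6 = 24.96°C, giving 32.09°C.

32.09°C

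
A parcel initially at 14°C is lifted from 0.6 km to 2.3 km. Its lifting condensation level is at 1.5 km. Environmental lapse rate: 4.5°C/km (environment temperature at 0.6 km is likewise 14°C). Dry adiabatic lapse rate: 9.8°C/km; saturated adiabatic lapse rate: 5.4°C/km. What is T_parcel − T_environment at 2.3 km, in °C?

-5.49°C (parcel cooler than environment)

Parcel:
  From 600 m to 1500 m (dry): cools by 9.8 × 0.9 = 8.82°C, giving 5.18°C.
  From 1500 m to 2300 m (saturated): cools by 5.4 × 0.8 = 4.32°C, giving 0.86°C.
Environment:
  From 600 m to 2300 m (environment): cools by 4.5 × 1.7 = 7.65°C, giving 6.35°C.
T_parcel − T_env = 0.86 − 6.35 = -5.49°C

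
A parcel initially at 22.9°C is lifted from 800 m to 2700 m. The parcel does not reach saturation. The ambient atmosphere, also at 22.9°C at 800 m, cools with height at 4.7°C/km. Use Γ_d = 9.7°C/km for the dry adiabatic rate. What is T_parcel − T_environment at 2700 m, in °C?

Parcel:
  Dry to 2700 m: -9.7 × 1.9 km = -18.43°C, so T = 4.47°C.
Environment:
  Environment to 2700 m: -4.7 × 1.9 km = -8.93°C, so T = 13.97°C.
T_parcel − T_env = 4.47 − 13.97 = -9.5°C

-9.5°C (parcel cooler than environment)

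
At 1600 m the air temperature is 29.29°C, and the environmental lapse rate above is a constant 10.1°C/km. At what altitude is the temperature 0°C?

4500 m

Height above start = (29.29 − 0) / 10.1 = 2.9 km
Altitude = 1600 m + 2900 m = 4500 m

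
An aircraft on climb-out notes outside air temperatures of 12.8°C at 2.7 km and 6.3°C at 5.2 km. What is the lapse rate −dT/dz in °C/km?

Γ = −ΔT/Δz = (12.8 − 6.3) / (5200 − 2700) m
  = 6.5°C / 2.5 km = 2.6°C/km

2.6°C/km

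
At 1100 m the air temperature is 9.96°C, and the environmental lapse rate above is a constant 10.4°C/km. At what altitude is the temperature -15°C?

3500 m

Height above start = (9.96 − (-15)) / 10.4 = 2.4 km
Altitude = 1100 m + 2400 m = 3500 m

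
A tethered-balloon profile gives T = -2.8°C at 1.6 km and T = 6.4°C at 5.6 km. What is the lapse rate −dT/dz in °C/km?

Γ = −ΔT/Δz = (-2.8 − 6.4) / (5600 − 1600) m
  = -9.2°C / 4 km = -2.3°C/km

-2.3°C/km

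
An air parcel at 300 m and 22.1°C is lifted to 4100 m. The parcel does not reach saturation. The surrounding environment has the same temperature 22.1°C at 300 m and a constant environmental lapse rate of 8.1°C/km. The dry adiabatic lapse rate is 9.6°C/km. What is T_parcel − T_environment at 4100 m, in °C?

-5.7°C (parcel cooler than environment)

Parcel:
  From 300 m to 4100 m (dry): cools by 9.6 × 3.8 = 36.48°C, giving -14.38°C.
Environment:
  From 300 m to 4100 m (environment): cools by 8.1 × 3.8 = 30.78°C, giving -8.68°C.
T_parcel − T_env = -14.38 − (-8.68) = -5.7°C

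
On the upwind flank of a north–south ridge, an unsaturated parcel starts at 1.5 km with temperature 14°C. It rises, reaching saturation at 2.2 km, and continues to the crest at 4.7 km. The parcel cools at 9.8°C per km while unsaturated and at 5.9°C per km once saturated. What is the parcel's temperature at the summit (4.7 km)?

-7.61°C

1500–2200 m, dry: Δz = 0.7 km ⇒ ΔT = -6.86°C; T = 7.14°C
2200–4700 m, saturated: Δz = 2.5 km ⇒ ΔT = -14.75°C; T = -7.61°C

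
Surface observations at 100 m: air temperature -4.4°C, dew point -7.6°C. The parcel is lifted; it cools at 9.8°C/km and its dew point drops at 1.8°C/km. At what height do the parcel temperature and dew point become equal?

T and T_d converge at 9.8 − 1.8 = 8°C per km
Height above start = (-4.4 − (-7.6)) / 8 = 0.4 km
LCL altitude = 100 m + 400 m = 500 m

500 m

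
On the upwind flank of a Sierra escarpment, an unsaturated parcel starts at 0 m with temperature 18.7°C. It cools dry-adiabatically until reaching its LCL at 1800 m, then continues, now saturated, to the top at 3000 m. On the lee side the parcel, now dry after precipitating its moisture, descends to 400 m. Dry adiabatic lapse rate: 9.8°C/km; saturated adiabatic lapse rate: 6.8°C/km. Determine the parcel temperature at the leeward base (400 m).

0–1800 m, dry: Δz = 1.8 km ⇒ ΔT = -17.64°C; T = 1.06°C
1800–3000 m, saturated: Δz = 1.2 km ⇒ ΔT = -8.16°C; T = -7.1°C
3000–400 m, dry descent: Δz = 2.6 km ⇒ ΔT = +25.48°C; T = 18.38°C

18.38°C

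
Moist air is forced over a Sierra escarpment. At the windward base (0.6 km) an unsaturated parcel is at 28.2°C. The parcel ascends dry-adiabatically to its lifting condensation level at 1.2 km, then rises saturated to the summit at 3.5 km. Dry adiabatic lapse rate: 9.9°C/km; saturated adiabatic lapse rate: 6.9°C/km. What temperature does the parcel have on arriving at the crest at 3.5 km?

6.39°C

600–1200 m, dry: Δz = 0.6 km ⇒ ΔT = -5.94°C; T = 22.26°C
1200–3500 m, saturated: Δz = 2.3 km ⇒ ΔT = -15.87°C; T = 6.39°C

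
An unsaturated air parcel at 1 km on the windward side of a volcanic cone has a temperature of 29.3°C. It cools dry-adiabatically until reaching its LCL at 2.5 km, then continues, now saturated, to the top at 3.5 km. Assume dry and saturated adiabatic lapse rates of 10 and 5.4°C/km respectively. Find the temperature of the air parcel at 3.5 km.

8.9°C

1000 → 2500 m (dry, 10°C/km): ΔT = -10 × 1.5 = -15°C → T = 14.3°C
2500 → 3500 m (saturated, 5.4°C/km): ΔT = -5.4 × 1 = -5.4°C → T = 8.9°C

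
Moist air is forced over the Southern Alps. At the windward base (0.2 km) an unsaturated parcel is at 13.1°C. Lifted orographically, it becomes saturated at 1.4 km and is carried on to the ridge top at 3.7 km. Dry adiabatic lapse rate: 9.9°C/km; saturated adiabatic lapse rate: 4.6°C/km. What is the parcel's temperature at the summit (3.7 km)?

Dry to 1400 m: -9.9 × 1.2 km = -11.88°C, so T = 1.22°C.
Saturated to 3700 m: -4.6 × 2.3 km = -10.58°C, so T = -9.36°C.

-9.36°C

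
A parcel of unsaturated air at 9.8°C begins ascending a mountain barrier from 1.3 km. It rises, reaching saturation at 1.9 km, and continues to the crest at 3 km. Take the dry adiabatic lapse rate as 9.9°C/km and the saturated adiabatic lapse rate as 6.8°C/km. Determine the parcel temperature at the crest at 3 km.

1300 → 1900 m (dry, 9.9°C/km): ΔT = -9.9 × 0.6 = -5.94°C → T = 3.86°C
1900 → 3000 m (saturated, 6.8°C/km): ΔT = -6.8 × 1.1 = -7.48°C → T = -3.62°C

-3.62°C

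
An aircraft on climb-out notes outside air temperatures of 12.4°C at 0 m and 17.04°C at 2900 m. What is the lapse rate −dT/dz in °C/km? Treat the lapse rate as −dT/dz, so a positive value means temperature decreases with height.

-1.6°C/km

Γ = −ΔT/Δz = (12.4 − 17.04) / (2900 − 0) m
  = -4.64°C / 2.9 km = -1.6°C/km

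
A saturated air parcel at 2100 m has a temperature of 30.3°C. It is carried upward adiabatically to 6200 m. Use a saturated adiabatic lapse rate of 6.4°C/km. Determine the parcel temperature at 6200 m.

2100–6200 m, saturated adiabatic: Δz = 4.1 km ⇒ ΔT = -26.24°C; T = 4.06°C

4.06°C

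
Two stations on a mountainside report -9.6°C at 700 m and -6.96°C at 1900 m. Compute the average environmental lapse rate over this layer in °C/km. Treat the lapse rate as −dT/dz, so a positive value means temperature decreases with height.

Γ = −ΔT/Δz = (-9.6 − (-6.96)) / (1900 − 700) m
  = -2.64°C / 1.2 km = -2.2°C/km

-2.2°C/km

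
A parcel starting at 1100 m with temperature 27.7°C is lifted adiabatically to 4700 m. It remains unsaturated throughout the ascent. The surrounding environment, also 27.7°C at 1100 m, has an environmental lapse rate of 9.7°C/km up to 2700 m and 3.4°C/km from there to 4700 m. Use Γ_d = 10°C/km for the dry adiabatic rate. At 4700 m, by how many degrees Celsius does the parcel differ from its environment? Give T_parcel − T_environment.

Parcel:
  1100–4700 m, dry: Δz = 3.6 km ⇒ ΔT = -36°C; T = -8.3°C
Environment:
  1100–2700 m, environment, lower layer: Δz = 1.6 km ⇒ ΔT = -15.52°C; T = 12.18°C
  2700–4700 m, environment, upper layer: Δz = 2 km ⇒ ΔT = -6.8°C; T = 5.38°C
T_parcel − T_env = -8.3 − 5.38 = -13.68°C

-13.68°C (parcel cooler than environment)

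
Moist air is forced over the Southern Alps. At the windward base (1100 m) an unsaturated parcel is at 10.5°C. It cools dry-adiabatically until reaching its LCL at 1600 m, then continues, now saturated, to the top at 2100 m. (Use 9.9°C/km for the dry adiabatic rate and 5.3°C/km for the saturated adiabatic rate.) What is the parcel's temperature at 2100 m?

1100–1600 m, dry: Δz = 0.5 km ⇒ ΔT = -4.95°C; T = 5.55°C
1600–2100 m, saturated: Δz = 0.5 km ⇒ ΔT = -2.65°C; T = 2.9°C

2.9°C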